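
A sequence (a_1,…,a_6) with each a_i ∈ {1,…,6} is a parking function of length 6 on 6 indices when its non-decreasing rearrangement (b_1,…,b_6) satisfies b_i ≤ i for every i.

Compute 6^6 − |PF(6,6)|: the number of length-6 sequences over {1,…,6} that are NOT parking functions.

Count = 1·7^5 = 1×16807 = 16807 (Pollak)
One tuple (1,4,5,6,5,5) → sorted (1,4,5,5,5,6): b_2=4>2, not a PF.
Total 46656; non-PF = 46656−16807 = 29849

29849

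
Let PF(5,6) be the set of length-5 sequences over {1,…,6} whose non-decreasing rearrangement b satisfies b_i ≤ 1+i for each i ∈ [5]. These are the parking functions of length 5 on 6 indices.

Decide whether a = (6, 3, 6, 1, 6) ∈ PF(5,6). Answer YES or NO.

NO

Rearranged: b = (1, 3, 6, 6, 6).
  b_1=1 ≤ 2
  b_2=3 ≤ 3
  b_3=6 > 4
  fails at i=3 ⇒ NO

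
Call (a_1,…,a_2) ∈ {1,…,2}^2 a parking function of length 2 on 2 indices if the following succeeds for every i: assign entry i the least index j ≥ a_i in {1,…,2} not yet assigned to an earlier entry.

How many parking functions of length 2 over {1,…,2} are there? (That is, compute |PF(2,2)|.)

Count = (3−2)·3^(2−1) = 1·3 = 3 (Pollak)
Check (2,1) → sorted (1,2): b_i ≤ i ∀i, a PF.

3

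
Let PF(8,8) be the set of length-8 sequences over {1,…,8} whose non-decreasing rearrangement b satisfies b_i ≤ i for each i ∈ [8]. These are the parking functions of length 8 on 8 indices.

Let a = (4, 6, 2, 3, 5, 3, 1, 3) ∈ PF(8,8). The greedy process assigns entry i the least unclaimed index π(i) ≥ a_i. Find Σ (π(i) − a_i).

Σπ(i) = 1+…+8 = 36; Σa = 4+6+2+3+5+3+1+3 = 27; disp = 36−27 = 9.

9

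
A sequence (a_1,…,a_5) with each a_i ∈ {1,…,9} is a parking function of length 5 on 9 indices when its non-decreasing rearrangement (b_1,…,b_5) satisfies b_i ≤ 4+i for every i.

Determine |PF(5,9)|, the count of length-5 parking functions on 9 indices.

50000

|PF| = (9+1−5)·(9+1)^{5−1} = 5·10000 = 50000 (Pollak)
One tuple (5,1,6,5,1) → sorted (1,1,5,5,6): b_i ≤ 4+i ∀i, a PF.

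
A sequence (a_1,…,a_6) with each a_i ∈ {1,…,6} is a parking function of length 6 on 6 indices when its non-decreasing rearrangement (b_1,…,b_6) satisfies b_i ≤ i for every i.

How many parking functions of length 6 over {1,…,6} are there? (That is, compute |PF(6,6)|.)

16807

|PF(6,6)| = (7−6)·7^(6−1) = 1·16807 = 16807 [KW]
E.g. (2,3,4,3,1,3) → sorted (1,2,3,3,3,4): b_i ≤ i ∀i, a PF.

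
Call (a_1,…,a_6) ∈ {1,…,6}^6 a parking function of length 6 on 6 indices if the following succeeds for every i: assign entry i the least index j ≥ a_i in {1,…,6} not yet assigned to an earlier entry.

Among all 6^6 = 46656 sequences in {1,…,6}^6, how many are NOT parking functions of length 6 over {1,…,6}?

#PF = (7−6)·7^(6−1) = 1 · 16807 = 16807 [KW]
Example (5,6,3,2,4,5) → sorted (2,3,4,5,5,6): b_1=2>1, not a PF.
So 46656 − 16807 = 29849 fail.

29849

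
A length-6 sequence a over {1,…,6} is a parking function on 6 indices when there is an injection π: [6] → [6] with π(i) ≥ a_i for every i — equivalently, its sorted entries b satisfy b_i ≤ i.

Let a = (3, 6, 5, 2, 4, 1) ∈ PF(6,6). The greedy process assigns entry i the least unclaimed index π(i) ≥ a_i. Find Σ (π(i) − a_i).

0

Σπ = 6·7/2 = 21 (π permutes [6]); Σa = 3+6+5+2+4+1 = 21; disp = 21−21 = 0.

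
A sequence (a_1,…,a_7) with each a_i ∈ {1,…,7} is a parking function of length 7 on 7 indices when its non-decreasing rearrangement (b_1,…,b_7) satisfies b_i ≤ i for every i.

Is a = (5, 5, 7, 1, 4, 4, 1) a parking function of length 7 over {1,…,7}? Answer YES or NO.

NO

Order a: b = (1, 1, 4, 4, 5, 5, 7).
  b_1=1 ≤ 1
  b_2=1 ≤ 2
  b_3=4 > 3
  fails at i=3 ⇒ NO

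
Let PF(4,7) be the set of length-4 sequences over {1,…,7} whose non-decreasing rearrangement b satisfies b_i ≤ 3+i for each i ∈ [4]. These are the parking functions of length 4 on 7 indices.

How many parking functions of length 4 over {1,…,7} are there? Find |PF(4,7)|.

2048

|PF(4,7)| = (7+1−4)·(7+1)^{4−1} = 4×512 = 2048
E.g. (1,1,5,2) → sorted (1,1,2,5): b_i ≤ 3+i ∀i, a PF.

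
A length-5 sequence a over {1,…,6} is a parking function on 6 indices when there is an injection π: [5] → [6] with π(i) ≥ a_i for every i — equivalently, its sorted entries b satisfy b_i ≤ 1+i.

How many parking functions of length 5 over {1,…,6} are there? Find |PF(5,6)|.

4802

|PF(5,6)| = (6−5+1)·(6+1)^(5−1) = 2 · 2401 = 4802 (Pollak)
Example (4,1,6,5,2) → sorted (1,2,4,5,6): b_i ≤ 1+i ∀i, a PF.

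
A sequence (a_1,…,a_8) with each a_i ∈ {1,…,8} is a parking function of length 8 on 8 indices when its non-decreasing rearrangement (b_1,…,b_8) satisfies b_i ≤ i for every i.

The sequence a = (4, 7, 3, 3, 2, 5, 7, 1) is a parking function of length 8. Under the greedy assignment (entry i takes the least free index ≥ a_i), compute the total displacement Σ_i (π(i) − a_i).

4

Σπ = 36 ({1..8} each once); Σa = 4+7+3+3+2+5+7+1 = 32; disp = 36−32 = 4.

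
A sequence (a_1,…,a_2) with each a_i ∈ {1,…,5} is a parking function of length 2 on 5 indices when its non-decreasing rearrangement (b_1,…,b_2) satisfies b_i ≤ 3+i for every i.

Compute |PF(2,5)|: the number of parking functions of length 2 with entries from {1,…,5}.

24

|PF| = (6−2)·6^(2−1) = 4·6 = 24 (Pollak)
E.g. (3,5) → sorted (3,5): b_i ≤ 3+i ∀i, a PF.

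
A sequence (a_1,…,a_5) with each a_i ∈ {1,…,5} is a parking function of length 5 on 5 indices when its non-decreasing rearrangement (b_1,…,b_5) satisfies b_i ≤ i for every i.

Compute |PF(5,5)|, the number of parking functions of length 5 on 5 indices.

1296

|PF| = (5−5+1)·(5+1)^(5−1) = 1 · 1296 = 1296 (Konheim–Weiss)
One tuple (4,2,5,2,1) → sorted (1,2,2,4,5): b_i ≤ i ∀i, a PF.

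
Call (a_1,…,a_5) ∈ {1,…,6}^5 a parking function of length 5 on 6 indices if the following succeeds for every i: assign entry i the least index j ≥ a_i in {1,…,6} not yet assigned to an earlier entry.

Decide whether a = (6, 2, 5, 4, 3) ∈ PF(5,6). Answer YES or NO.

Sorted: b = (2, 3, 4, 5, 6).
  b_1=2 ≤ 2
  b_2=3 ≤ 3
  b_3=4 ≤ 4
  b_4=5 ≤ 5
  b_5=6 ≤ 6
All bounds hold ⇒ YES

YES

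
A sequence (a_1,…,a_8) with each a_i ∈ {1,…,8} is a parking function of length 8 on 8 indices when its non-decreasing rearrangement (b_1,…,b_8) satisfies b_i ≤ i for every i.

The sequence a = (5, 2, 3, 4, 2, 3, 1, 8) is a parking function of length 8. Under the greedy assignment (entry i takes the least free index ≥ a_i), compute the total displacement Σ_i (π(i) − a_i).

8

Σπ = 8·9/2 = 36 (π permutes [8]); Σa = 5+2+3+4+2+3+1+8 = 28; disp = 36−28 = 8.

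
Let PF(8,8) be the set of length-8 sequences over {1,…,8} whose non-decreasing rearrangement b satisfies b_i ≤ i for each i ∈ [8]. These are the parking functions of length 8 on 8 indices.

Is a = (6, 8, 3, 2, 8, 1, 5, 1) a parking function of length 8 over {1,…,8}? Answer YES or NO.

NO

Sorted: b = (1, 1, 2, 3, 5, 6, 8, 8).
  b_1=1 ≤ 1
  b_2=1 ≤ 2
  b_3=2 ≤ 3
  b_4=3 ≤ 4
  b_5=5 ≤ 5
  b_6=6 ≤ 6
  b_7=8 > 7
  fails at i=7 ⇒ NO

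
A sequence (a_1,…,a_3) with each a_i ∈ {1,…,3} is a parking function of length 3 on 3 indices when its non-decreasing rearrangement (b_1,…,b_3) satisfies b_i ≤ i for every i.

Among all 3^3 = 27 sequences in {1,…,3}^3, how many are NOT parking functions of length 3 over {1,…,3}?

11

Count = 1·4^2 = 1 · 16 = 16
E.g. (3,3,3) → sorted (3,3,3): b_1=3>1, not a PF.
3^3 − 16 = 27 − 16 = 11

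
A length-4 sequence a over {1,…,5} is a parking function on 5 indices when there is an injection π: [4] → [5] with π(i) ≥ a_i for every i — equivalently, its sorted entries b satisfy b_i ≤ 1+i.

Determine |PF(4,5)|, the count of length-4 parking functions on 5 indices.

432

#PF = (5−4+1)·(5+1)^(4−1) = 2·216 = 432 [KW]
Check (2,5,2,1) → sorted (1,2,2,5): b_i ≤ 1+i ∀i, a PF.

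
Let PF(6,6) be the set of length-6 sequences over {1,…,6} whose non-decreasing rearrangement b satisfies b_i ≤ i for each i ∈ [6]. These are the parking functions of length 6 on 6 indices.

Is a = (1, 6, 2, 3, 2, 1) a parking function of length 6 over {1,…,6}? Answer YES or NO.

YES

Rearranged: b = (1, 1, 2, 2, 3, 6).
  b_1=1 ≤ 1
  b_2=1 ≤ 2
  b_3=2 ≤ 3
  b_4=2 ≤ 4
  b_5=3 ≤ 5
  b_6=6 ≤ 6
All bounds hold ⇒ YES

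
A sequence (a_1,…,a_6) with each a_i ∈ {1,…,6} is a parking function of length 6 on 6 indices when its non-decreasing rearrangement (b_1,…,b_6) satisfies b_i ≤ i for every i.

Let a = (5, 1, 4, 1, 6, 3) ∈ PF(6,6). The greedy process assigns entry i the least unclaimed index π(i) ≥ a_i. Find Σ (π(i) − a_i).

Σπ = 6·7/2 = 21 (π permutes [6]); Σa = 5+1+4+1+6+3 = 20; disp = 21−20 = 1.

1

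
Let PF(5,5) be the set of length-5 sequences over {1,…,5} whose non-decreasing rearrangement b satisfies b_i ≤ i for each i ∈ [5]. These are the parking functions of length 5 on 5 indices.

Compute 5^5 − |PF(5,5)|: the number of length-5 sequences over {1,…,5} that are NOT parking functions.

1829

|PF| = (5+1−5)·(5+1)^{5−1} = 1 · 1296 = 1296 [KW]
Check (5,1,4,5,5) → sorted (1,4,5,5,5): b_2=4>2, not a PF.
5^5 − 1296 = 3125 − 1296 = 1829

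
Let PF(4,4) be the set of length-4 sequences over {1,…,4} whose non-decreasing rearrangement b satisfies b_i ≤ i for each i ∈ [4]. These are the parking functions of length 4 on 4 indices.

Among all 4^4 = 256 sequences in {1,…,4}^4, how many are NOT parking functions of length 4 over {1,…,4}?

#PF = (4+1−4)·(4+1)^{4−1} = 1 · 125 = 125 [KW]
Example (3,4,4,4) → sorted (3,4,4,4): b_1=3>1, not a PF.
So 256 − 125 = 131 fail.

131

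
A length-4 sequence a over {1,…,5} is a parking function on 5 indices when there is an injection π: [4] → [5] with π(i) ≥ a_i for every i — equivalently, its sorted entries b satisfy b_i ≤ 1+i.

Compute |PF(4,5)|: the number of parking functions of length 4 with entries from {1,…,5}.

432

Count = 2·6^3 = 2·216 = 432
Example (5,3,1,3) → sorted (1,3,3,5): b_i ≤ 1+i ∀i, a PF.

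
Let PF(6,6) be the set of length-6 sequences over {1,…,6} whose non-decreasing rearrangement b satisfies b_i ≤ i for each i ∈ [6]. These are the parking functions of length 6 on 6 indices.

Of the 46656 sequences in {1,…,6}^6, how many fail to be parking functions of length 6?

|PF(6,6)| = (7−6)·7^(6−1) = 1 · 16807 = 16807 [KW]
Example (2,5,4,2,5,6) → sorted (2,2,4,5,5,6): b_1=2>1, not a PF.
So 46656 − 16807 = 29849 fail.

29849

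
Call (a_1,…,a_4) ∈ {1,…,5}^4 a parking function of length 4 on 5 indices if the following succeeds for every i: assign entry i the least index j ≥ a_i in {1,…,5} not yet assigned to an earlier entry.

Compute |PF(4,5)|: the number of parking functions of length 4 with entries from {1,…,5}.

#PF = (5−4+1)·(5+1)^(4−1) = 2×216 = 432 (Pollak)
E.g. (4,1,3,5) → sorted (1,3,4,5): b_i ≤ 1+i ∀i, a PF.

432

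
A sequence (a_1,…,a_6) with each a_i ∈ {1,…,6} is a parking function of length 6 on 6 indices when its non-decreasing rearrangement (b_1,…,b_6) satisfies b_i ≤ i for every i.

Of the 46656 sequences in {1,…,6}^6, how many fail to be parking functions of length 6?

29849

|PF| = (6−6+1)·(6+1)^(6−1) = 1·16807 = 16807 [KW]
Check (2,6,1,3,6,2) → sorted (1,2,2,3,6,6): b_5=6>5, not a PF.
So 46656 − 16807 = 29849 fail.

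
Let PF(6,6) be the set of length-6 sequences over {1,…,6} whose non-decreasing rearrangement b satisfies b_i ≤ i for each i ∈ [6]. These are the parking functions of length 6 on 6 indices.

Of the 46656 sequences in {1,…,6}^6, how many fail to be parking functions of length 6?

29849

#PF = (7−6)·7^(6−1) = 1 · 16807 = 16807 [KW]
One tuple (5,2,6,6,6,4) → sorted (2,4,5,6,6,6): b_1=2>1, not a PF.
6^6 − 16807 = 46656 − 16807 = 29849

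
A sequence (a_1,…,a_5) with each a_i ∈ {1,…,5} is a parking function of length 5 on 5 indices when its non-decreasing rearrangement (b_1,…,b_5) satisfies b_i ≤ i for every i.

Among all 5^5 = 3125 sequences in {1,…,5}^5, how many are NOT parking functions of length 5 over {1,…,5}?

#PF = (6−5)·6^(5−1) = 1·1296 = 1296 [KW]
One tuple (1,4,4,5,5) → sorted (1,4,4,5,5): b_2=4>2, not a PF.
So 3125 − 1296 = 1829 fail.

1829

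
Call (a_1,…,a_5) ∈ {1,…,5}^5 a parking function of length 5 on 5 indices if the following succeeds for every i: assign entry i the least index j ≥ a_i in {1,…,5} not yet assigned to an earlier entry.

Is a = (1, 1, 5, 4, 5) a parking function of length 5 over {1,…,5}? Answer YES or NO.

Rearranged: b = (1, 1, 4, 5, 5).
  b_1=1 ≤ 1
  b_2=1 ≤ 2
  b_3=4 > 3
  fails at i=3 ⇒ NO

NO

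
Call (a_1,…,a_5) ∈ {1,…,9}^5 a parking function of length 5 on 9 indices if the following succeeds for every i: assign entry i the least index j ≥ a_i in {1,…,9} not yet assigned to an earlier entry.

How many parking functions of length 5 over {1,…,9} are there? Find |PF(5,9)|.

|PF| = (10−5)·10^(5−1) = 5×10000 = 50000 [KW]
Example (5,5,8,7,6) → sorted (5,5,6,7,8): b_i ≤ 4+i ∀i, a PF.

50000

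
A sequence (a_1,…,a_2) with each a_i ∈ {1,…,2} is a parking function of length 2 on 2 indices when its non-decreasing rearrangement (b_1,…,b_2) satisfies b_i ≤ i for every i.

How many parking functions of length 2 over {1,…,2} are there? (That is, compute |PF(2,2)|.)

#PF = (2+1−2)·(2+1)^{2−1} = 1·3 = 3 (Konheim–Weiss)
Check (1,2) → sorted (1,2): b_i ≤ i ∀i, a PF.

3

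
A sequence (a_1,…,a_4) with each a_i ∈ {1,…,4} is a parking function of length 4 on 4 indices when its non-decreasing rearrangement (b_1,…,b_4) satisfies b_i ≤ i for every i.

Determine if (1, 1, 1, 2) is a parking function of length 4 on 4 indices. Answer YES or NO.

Rearranged: b = (1, 1, 1, 2).
  b_1=1 ≤ 1
  b_2=1 ≤ 2
  b_3=1 ≤ 3
  b_4=2 ≤ 4
All bounds hold ⇒ YES

YES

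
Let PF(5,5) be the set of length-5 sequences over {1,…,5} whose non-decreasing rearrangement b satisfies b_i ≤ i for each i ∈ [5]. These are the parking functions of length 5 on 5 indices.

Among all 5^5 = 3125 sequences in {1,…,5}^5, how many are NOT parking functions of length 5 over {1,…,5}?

|PF| = (5−5+1)·(5+1)^(5−1) = 1·1296 = 1296
Example (4,5,4,3,2) → sorted (2,3,4,4,5): b_1=2>1, not a PF.
5^5 − 1296 = 3125 − 1296 = 1829

1829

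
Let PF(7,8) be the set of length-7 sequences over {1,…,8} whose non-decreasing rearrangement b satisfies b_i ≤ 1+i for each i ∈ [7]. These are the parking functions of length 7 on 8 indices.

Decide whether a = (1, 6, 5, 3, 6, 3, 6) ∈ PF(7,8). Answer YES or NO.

Sorted: b = (1, 3, 3, 5, 6, 6, 6).
  b_1=1 ≤ 2
  b_2=3 ≤ 3
  b_3=3 ≤ 4
  b_4=5 ≤ 5
  b_5=6 ≤ 6
  b_6=6 ≤ 7
  b_7=6 ≤ 8
All bounds hold ⇒ YES

YES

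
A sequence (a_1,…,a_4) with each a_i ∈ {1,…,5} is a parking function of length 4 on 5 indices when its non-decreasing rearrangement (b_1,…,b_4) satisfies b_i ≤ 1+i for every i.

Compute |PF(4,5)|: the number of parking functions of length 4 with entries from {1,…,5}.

|PF| = (6−4)·6^(4−1) = 2×216 = 432 [KW]
Example (1,2,2,2) → sorted (1,2,2,2): b_i ≤ 1+i ∀i, a PF.

432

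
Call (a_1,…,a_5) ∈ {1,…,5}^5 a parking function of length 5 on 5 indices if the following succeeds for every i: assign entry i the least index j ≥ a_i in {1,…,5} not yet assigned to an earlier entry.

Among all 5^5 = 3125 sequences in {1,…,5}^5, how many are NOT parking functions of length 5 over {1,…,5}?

1829

|PF(5,5)| = 1·6^4 = 1×1296 = 1296 (Konheim–Weiss)
Check (5,2,5,1,5) → sorted (1,2,5,5,5): b_3=5>3, not a PF.
5^5 − 1296 = 3125 − 1296 = 1829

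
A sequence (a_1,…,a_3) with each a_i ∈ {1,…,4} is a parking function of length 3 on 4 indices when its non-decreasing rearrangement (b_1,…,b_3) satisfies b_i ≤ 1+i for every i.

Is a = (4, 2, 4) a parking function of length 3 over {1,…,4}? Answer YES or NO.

NO

Rearranged: b = (2, 4, 4).
  b_1=2 ≤ 2
  b_2=4 > 3
  fails at i=2 ⇒ NO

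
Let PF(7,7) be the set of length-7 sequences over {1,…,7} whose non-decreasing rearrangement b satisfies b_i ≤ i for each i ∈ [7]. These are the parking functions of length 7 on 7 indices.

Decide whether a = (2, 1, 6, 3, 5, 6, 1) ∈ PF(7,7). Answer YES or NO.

YES

Rearranged: b = (1, 1, 2, 3, 5, 6, 6).
  b_1=1 ≤ 1
  b_2=1 ≤ 2
  b_3=2 ≤ 3
  b_4=3 ≤ 4
  b_5=5 ≤ 5
  b_6=6 ≤ 6
  b_7=6 ≤ 7
All bounds hold ⇒ YES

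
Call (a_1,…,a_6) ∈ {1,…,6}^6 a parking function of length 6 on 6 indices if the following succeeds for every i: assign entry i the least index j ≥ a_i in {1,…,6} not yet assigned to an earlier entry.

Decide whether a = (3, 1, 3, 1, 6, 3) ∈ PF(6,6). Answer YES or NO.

YES

Rearranged: b = (1, 1, 3, 3, 3, 6).
  b_1=1 ≤ 1
  b_2=1 ≤ 2
  b_3=3 ≤ 3
  b_4=3 ≤ 4
  b_5=3 ≤ 5
  b_6=6 ≤ 6
All bounds hold ⇒ YES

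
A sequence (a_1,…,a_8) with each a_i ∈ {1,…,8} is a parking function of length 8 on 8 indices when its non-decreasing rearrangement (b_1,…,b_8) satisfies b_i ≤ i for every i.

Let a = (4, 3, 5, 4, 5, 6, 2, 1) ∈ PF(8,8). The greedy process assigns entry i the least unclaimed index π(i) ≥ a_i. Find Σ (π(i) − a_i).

6

Σπ = 8·9/2 = 36 (π permutes [8]); Σa = 4+3+5+4+5+6+2+1 = 30; disp = 36−30 = 6.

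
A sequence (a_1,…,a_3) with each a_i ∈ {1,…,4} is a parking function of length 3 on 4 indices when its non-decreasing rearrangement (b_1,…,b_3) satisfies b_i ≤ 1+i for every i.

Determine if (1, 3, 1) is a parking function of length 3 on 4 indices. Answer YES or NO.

Rearranged: b = (1, 1, 3).
  b_1=1 ≤ 2
  b_2=1 ≤ 3
  b_3=3 ≤ 4
All bounds hold ⇒ YES

YES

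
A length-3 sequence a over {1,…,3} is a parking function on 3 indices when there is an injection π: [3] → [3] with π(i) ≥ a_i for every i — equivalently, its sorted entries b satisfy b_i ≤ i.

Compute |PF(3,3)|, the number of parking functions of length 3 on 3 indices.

16

|PF| = 1·4^2 = 1 · 16 = 16 [KW]
Example (2,3,1) → sorted (1,2,3): b_i ≤ i ∀i, a PF.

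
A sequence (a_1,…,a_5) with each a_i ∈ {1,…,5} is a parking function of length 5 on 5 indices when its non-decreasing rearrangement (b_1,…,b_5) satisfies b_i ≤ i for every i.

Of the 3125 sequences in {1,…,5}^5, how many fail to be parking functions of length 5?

|PF| = (5−5+1)·(5+1)^(5−1) = 1·1296 = 1296
E.g. (5,4,2,2,5) → sorted (2,2,4,5,5): b_1=2>1, not a PF.
Total 3125; non-PF = 3125−1296 = 1829

1829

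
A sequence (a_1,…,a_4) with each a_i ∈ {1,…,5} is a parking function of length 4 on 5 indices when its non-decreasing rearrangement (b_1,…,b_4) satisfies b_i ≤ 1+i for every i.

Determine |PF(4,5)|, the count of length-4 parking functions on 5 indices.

432

Count = (6−4)·6^(4−1) = 2·216 = 432 [KW]
E.g. (5,2,2,4) → sorted (2,2,4,5): b_i ≤ 1+i ∀i, a PF.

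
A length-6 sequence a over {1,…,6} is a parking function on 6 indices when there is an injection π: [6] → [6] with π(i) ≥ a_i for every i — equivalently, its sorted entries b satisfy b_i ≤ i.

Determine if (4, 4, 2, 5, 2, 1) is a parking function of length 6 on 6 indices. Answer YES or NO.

YES

Rearranged: b = (1, 2, 2, 4, 4, 5).
  b_1=1 ≤ 1
  b_2=2 ≤ 2
  b_3=2 ≤ 3
  b_4=4 ≤ 4
  b_5=4 ≤ 5
  b_6=5 ≤ 6
All bounds hold ⇒ YES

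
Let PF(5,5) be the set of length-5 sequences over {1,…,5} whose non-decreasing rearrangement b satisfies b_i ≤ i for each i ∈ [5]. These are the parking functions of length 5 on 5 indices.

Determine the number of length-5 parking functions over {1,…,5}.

Count = (5+1−5)·(5+1)^{5−1} = 1×1296 = 1296 (Pollak)
Example (2,1,2,1,2) → sorted (1,1,2,2,2): b_i ≤ i ∀i, a PF.

1296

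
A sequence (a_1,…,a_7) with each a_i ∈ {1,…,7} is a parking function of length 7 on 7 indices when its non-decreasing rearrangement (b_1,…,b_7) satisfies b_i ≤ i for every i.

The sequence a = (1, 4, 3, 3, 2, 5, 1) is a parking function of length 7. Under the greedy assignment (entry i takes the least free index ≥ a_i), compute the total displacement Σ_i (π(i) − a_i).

9

Σπ = 28 ({1..7} each once); Σa = 1+4+3+3+2+5+1 = 19; disp = 28−19 = 9.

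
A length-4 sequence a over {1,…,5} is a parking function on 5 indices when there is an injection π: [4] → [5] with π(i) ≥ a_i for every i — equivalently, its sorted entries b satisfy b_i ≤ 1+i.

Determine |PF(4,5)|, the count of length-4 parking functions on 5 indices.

|PF| = (5+1−4)·(5+1)^{4−1} = 2 · 216 = 432
Check (2,3,1,4) → sorted (1,2,3,4): b_i ≤ 1+i ∀i, a PF.

432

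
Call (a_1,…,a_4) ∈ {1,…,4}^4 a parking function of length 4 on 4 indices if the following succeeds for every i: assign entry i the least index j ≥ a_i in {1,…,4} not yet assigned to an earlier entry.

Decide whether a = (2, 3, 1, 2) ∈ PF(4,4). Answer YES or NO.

YES

Sorted: b = (1, 2, 2, 3).
  b_1=1 ≤ 1
  b_2=2 ≤ 2
  b_3=2 ≤ 3
  b_4=3 ≤ 4
All bounds hold ⇒ YES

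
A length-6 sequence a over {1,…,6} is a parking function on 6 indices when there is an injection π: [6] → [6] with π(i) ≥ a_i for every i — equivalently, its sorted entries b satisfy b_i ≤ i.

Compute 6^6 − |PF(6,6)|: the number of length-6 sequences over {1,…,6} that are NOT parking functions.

|PF(6,6)| = 1·7^5 = 1×16807 = 16807 (Konheim–Weiss)
E.g. (4,4,6,3,5,5) → sorted (3,4,4,5,5,6): b_1=3>1, not a PF.
6^6 − 16807 = 46656 − 16807 = 29849

29849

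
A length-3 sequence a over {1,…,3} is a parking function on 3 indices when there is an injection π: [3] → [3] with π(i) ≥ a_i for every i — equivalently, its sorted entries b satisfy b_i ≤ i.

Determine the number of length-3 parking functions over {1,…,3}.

16

#PF = (3+1−3)·(3+1)^{3−1} = 1×16 = 16
Example (2,3,1) → sorted (1,2,3): b_i ≤ i ∀i, a PF.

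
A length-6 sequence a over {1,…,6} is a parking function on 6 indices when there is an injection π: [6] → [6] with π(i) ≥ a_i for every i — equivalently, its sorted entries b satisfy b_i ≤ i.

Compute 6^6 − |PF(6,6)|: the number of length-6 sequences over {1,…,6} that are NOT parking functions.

Count = 1·7^5 = 1·16807 = 16807 [KW]
E.g. (3,3,3,4,4,6) → sorted (3,3,3,4,4,6): b_1=3>1, not a PF.
So 46656 − 16807 = 29849 fail.

29849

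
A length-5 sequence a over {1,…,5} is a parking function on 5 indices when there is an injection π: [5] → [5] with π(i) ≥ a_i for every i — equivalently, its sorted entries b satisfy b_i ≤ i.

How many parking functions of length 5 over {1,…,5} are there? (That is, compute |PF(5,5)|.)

1296

Count = (5+1−5)·(5+1)^{5−1} = 1 · 1296 = 1296 [KW]
Check (2,2,2,1,3) → sorted (1,2,2,2,3): b_i ≤ i ∀i, a PF.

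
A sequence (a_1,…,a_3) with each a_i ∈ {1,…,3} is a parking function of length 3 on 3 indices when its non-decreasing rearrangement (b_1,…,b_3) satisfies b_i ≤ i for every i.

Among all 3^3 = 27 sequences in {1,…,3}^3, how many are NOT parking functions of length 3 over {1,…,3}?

11

|PF(3,3)| = 1·4^2 = 1·16 = 16 (Pollak)
Check (3,3,3) → sorted (3,3,3): b_1=3>1, not a PF.
So 27 − 16 = 11 fail.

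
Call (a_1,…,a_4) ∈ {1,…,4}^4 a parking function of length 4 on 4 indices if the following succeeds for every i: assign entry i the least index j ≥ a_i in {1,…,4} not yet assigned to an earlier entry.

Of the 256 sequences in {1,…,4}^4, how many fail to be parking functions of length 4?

131

|PF(4,4)| = (5−4)·5^(4−1) = 1×125 = 125 (Konheim–Weiss)
Example (4,3,3,1) → sorted (1,3,3,4): b_2=3>2, not a PF.
Total 256; non-PF = 256−125 = 131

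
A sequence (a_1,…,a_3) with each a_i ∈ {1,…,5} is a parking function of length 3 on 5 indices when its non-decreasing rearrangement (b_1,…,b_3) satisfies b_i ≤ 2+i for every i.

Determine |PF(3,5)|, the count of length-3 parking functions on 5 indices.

|PF| = (6−3)·6^(3−1) = 3 · 36 = 108 (Pollak)
One tuple (2,1,4) → sorted (1,2,4): b_i ≤ 2+i ∀i, a PF.

108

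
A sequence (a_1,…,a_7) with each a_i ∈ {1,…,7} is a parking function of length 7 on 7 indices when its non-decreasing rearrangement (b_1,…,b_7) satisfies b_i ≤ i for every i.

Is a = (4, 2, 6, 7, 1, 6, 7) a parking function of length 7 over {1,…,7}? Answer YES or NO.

Order a: b = (1, 2, 4, 6, 6, 7, 7).
  b_1=1 ≤ 1
  b_2=2 ≤ 2
  b_3=4 > 3
  fails at i=3 ⇒ NO

NO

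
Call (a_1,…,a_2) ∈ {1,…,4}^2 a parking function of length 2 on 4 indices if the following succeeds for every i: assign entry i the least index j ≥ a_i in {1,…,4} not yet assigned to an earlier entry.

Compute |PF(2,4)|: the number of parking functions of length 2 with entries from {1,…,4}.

15

#PF = (5−2)·5^(2−1) = 3 · 5 = 15
Check (2,3) → sorted (2,3): b_i ≤ 2+i ∀i, a PF.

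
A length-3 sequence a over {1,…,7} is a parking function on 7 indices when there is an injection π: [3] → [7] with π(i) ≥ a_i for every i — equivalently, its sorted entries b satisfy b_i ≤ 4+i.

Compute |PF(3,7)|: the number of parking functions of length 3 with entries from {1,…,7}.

320

Count = (7+1−3)·(7+1)^{3−1} = 5 · 64 = 320
One tuple (3,4,5) → sorted (3,4,5): b_i ≤ 4+i ∀i, a PF.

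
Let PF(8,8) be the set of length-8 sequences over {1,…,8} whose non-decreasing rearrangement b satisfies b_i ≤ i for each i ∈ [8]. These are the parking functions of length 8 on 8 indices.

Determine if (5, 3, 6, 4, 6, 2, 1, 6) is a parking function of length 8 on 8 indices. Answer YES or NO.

Rearranged: b = (1, 2, 3, 4, 5, 6, 6, 6).
  b_1=1 ≤ 1
  b_2=2 ≤ 2
  b_3=3 ≤ 3
  b_4=4 ≤ 4
  b_5=5 ≤ 5
  b_6=6 ≤ 6
  b_7=6 ≤ 7
  b_8=6 ≤ 8
All bounds hold ⇒ YES

YES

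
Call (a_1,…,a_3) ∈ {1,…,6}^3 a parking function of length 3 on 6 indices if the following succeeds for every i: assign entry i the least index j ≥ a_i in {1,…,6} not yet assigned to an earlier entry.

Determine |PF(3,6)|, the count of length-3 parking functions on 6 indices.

196

|PF(3,6)| = (7−3)·7^(3−1) = 4 · 49 = 196 [KW]
E.g. (4,6,2) → sorted (2,4,6): b_i ≤ 3+i ∀i, a PF.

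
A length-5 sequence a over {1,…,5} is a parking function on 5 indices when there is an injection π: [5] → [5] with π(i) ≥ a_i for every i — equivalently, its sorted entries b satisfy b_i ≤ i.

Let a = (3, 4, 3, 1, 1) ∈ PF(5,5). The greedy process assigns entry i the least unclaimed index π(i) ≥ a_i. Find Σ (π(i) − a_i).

Σπ = 5·6/2 = 15 (π permutes [5]); Σa = 3+4+3+1+1 = 12; disp = 15−12 = 3.

3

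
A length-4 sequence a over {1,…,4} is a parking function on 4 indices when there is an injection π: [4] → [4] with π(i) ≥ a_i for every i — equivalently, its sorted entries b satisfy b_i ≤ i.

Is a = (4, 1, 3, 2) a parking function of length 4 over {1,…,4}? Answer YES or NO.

YES

Sorted: b = (1, 2, 3, 4).
  b_1=1 ≤ 1
  b_2=2 ≤ 2
  b_3=3 ≤ 3
  b_4=4 ≤ 4
All bounds hold ⇒ YES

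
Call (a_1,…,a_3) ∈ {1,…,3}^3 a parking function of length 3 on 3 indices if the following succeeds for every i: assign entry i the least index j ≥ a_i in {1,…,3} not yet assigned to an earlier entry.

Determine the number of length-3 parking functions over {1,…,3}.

16

#PF = (4−3)·4^(3−1) = 1 · 16 = 16 (Pollak)
One tuple (2,1,2) → sorted (1,2,2): b_i ≤ i ∀i, a PF.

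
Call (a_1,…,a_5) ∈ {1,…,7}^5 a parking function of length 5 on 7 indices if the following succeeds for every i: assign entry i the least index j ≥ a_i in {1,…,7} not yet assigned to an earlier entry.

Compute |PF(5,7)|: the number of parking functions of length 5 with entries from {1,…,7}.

|PF(5,7)| = (7−5+1)·(7+1)^(5−1) = 3×4096 = 12288 [KW]
Check (2,1,3,1,7) → sorted (1,1,2,3,7): b_i ≤ 2+i ∀i, a PF.

12288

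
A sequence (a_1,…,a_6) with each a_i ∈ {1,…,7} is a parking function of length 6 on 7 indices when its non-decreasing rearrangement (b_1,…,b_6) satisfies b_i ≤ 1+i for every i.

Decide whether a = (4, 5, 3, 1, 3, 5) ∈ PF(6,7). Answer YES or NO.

YES

Rearranged: b = (1, 3, 3, 4, 5, 5).
  b_1=1 ≤ 2
  b_2=3 ≤ 3
  b_3=3 ≤ 4
  b_4=4 ≤ 5
  b_5=5 ≤ 6
  b_6=5 ≤ 7
All bounds hold ⇒ YES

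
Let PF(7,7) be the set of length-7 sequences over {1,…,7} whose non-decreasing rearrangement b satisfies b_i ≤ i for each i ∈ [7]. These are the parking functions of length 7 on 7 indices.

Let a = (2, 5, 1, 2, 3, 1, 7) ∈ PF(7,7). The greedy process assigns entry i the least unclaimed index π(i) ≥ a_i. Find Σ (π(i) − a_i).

Σπ = 28 ({1..7} each once); Σa = 2+5+1+2+3+1+7 = 21; disp = 28−21 = 7.

7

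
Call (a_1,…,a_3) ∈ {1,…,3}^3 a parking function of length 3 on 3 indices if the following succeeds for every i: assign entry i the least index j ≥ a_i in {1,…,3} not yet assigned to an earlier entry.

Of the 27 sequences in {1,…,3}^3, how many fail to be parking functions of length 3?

11

Count = 1·4^2 = 1×16 = 16 (Pollak)
E.g. (3,1,3) → sorted (1,3,3): b_2=3>2, not a PF.
So 27 − 16 = 11 fail.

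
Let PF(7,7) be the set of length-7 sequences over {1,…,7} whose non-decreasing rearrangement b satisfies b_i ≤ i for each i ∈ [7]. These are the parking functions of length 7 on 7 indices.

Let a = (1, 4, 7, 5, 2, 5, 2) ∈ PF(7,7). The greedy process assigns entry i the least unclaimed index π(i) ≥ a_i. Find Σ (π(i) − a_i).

Σπ = 28 ({1..7} each once); Σa = 1+4+7+5+2+5+2 = 26; disp = 28−26 = 2.

2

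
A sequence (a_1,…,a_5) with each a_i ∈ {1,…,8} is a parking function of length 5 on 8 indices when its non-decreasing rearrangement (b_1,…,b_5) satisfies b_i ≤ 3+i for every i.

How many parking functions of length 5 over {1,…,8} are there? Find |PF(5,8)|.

26244

Count = (9−5)·9^(5−1) = 4 · 6561 = 26244 (Konheim–Weiss)
E.g. (5,7,7,6,1) → sorted (1,5,6,7,7): b_i ≤ 3+i ∀i, a PF.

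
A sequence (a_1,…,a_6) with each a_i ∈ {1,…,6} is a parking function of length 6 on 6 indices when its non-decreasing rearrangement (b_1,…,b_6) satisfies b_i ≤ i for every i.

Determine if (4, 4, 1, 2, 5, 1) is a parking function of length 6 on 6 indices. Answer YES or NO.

YES

Rearranged: b = (1, 1, 2, 4, 4, 5).
  b_1=1 ≤ 1
  b_2=1 ≤ 2
  b_3=2 ≤ 3
  b_4=4 ≤ 4
  b_5=4 ≤ 5
  b_6=5 ≤ 6
All bounds hold ⇒ YES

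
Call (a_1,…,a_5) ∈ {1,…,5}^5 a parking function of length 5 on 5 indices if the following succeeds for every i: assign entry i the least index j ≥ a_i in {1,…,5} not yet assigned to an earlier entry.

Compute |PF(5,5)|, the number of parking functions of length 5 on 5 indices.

1296

|PF| = (6−5)·6^(5−1) = 1×1296 = 1296 (Konheim–Weiss)
One tuple (3,2,2,5,1) → sorted (1,2,2,3,5): b_i ≤ i ∀i, a PF.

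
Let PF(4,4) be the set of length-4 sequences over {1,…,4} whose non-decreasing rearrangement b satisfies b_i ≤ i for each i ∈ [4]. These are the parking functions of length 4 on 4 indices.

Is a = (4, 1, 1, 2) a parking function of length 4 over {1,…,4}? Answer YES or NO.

Rearranged: b = (1, 1, 2, 4).
  b_1=1 ≤ 1
  b_2=1 ≤ 2
  b_3=2 ≤ 3
  b_4=4 ≤ 4
All bounds hold ⇒ YES

YES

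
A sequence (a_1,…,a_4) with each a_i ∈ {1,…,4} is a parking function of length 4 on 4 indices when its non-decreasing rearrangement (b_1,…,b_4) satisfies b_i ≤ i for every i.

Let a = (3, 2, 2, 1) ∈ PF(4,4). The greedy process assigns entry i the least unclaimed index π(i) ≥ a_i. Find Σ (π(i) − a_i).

Σπ(i) = 1+…+4 = 10; Σa = 3+2+2+1 = 8; disp = 10−8 = 2.

2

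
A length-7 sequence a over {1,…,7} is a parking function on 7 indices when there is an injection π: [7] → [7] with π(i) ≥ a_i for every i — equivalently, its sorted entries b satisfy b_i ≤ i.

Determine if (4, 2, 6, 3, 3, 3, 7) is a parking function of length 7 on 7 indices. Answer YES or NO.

Sorted: b = (2, 3, 3, 3, 4, 6, 7).
  b_1=2 > 1
  fails at i=1 ⇒ NO

NO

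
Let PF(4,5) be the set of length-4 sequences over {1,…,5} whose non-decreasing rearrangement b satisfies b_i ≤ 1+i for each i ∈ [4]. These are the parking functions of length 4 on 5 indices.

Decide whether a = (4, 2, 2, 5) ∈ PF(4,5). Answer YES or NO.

YES

Rearranged: b = (2, 2, 4, 5).
  b_1=2 ≤ 2
  b_2=2 ≤ 3
  b_3=4 ≤ 4
  b_4=5 ≤ 5
All bounds hold ⇒ YES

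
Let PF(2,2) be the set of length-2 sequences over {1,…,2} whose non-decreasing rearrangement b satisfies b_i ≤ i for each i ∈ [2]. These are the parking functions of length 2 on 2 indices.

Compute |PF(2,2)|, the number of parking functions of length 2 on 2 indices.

Count = (2+1−2)·(2+1)^{2−1} = 1×3 = 3 [KW]
E.g. (1,1) → sorted (1,1): b_i ≤ i ∀i, a PF.

3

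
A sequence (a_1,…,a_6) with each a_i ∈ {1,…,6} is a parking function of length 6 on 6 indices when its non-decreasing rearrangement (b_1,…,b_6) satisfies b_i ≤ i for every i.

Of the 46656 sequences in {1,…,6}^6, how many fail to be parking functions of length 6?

29849

|PF| = (7−6)·7^(6−1) = 1 · 16807 = 16807
One tuple (2,2,5,6,6,1) → sorted (1,2,2,5,6,6): b_4=5>4, not a PF.
Total 46656; non-PF = 46656−16807 = 29849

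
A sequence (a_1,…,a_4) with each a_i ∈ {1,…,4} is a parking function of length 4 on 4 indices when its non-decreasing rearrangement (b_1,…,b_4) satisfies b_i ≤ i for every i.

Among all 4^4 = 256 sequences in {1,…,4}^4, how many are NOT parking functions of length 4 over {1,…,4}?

Count = (4+1−4)·(4+1)^{4−1} = 1·125 = 125 [KW]
Example (4,4,4,4) → sorted (4,4,4,4): b_1=4>1, not a PF.
Total 256; non-PF = 256−125 = 131

131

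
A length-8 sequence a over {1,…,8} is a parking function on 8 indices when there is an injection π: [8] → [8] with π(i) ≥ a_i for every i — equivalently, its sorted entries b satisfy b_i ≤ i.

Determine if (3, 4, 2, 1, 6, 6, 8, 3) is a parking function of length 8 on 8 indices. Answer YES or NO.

YES

Order a: b = (1, 2, 3, 3, 4, 6, 6, 8).
  b_1=1 ≤ 1
  b_2=2 ≤ 2
  b_3=3 ≤ 3
  b_4=3 ≤ 4
  b_5=4 ≤ 5
  b_6=6 ≤ 6
  b_7=6 ≤ 7
  b_8=8 ≤ 8
All bounds hold ⇒ YES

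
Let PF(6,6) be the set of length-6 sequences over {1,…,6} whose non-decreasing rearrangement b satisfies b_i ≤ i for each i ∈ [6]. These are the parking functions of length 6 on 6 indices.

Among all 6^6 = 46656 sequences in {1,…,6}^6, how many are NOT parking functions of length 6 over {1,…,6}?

29849

#PF = (7−6)·7^(6−1) = 1 · 16807 = 16807 [KW]
Check (6,6,4,6,1,4) → sorted (1,4,4,6,6,6): b_2=4>2, not a PF.
So 46656 − 16807 = 29849 fail.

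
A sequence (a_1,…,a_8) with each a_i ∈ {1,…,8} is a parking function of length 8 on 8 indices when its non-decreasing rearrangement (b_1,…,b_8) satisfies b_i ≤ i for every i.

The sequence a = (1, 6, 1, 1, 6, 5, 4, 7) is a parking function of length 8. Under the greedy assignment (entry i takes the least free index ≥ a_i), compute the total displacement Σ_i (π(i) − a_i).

Σπ(i) = 1+…+8 = 36; Σa = 1+6+1+1+6+5+4+7 = 31; disp = 36−31 = 5.

5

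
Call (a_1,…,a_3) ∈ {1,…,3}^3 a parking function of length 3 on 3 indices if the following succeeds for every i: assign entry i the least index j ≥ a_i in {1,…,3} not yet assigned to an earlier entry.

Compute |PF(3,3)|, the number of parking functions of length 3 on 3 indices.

16

#PF = (3−3+1)·(3+1)^(3−1) = 1 · 16 = 16 [KW]
E.g. (2,3,1) → sorted (1,2,3): b_i ≤ i ∀i, a PF.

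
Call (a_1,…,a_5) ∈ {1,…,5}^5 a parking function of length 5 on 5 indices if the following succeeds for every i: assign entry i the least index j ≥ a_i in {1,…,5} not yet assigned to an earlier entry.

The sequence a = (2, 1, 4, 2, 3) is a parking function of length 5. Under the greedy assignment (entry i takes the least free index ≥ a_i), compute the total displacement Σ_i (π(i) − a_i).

3

Σπ = 15 ({1..5} each once); Σa = 2+1+4+2+3 = 12; disp = 15−12 = 3.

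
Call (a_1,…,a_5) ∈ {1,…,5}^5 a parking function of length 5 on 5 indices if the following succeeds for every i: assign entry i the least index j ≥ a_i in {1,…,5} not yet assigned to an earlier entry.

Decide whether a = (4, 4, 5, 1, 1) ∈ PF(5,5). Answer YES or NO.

Sorted: b = (1, 1, 4, 4, 5).
  b_1=1 ≤ 1
  b_2=1 ≤ 2
  b_3=4 > 3
  fails at i=3 ⇒ NO

NO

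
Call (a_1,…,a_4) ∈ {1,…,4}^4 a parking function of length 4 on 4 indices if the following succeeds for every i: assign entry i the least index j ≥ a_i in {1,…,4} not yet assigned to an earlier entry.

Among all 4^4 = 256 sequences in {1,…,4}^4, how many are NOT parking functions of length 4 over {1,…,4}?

131

|PF| = (4−4+1)·(4+1)^(4−1) = 1 · 125 = 125 (Pollak)
One tuple (4,3,4,4) → sorted (3,4,4,4): b_1=3>1, not a PF.
So 256 − 125 = 131 fail.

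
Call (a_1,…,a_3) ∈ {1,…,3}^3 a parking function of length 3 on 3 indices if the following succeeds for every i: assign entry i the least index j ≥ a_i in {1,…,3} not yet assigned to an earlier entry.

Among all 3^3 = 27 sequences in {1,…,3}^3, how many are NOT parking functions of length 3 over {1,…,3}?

11

|PF(3,3)| = (3−3+1)·(3+1)^(3−1) = 1·16 = 16 (Konheim–Weiss)
One tuple (2,3,3) → sorted (2,3,3): b_1=2>1, not a PF.
3^3 − 16 = 27 − 16 = 11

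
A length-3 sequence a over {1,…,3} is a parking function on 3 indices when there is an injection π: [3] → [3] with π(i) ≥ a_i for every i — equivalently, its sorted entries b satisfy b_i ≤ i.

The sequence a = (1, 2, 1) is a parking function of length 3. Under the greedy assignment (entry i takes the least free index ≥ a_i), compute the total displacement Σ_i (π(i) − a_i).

Σπ = 3·4/2 = 6 (π permutes [3]); Σa = 1+2+1 = 4; disp = 6−4 = 2.

2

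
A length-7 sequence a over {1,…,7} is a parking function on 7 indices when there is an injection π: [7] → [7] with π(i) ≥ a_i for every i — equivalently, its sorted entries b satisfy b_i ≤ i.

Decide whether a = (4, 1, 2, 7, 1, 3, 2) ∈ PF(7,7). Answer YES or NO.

Order a: b = (1, 1, 2, 2, 3, 4, 7).
  b_1=1 ≤ 1
  b_2=1 ≤ 2
  b_3=2 ≤ 3
  b_4=2 ≤ 4
  b_5=3 ≤ 5
  b_6=4 ≤ 6
  b_7=7 ≤ 7
All bounds hold ⇒ YES

YES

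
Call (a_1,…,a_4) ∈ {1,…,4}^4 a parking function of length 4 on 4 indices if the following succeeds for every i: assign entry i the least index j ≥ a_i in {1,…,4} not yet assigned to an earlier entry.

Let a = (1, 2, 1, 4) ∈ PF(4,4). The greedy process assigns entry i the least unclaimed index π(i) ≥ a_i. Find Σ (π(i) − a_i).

2

Σπ = 4·5/2 = 10 (π permutes [4]); Σa = 1+2+1+4 = 8; disp = 10−8 = 2.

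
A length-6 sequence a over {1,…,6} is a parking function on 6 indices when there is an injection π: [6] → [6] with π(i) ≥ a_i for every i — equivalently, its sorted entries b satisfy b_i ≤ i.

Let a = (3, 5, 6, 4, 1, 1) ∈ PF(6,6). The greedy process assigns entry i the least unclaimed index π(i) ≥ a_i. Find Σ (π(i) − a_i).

Σπ = 21 ({1..6} each once); Σa = 3+5+6+4+1+1 = 20; disp = 21−20 = 1.

1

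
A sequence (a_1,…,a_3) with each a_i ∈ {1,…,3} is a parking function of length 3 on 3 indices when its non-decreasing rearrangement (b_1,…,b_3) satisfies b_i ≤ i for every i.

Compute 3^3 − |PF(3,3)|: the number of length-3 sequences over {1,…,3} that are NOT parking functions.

11

|PF(3,3)| = (3+1−3)·(3+1)^{3−1} = 1 · 16 = 16 [KW]
Check (3,3,2) → sorted (2,3,3): b_1=2>1, not a PF.
3^3 − 16 = 27 − 16 = 11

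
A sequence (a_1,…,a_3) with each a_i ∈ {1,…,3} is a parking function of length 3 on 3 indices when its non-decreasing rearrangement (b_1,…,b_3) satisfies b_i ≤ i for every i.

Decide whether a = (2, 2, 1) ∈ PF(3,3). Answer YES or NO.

Rearranged: b = (1, 2, 2).
  b_1=1 ≤ 1
  b_2=2 ≤ 2
  b_3=2 ≤ 3
All bounds hold ⇒ YES

YES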